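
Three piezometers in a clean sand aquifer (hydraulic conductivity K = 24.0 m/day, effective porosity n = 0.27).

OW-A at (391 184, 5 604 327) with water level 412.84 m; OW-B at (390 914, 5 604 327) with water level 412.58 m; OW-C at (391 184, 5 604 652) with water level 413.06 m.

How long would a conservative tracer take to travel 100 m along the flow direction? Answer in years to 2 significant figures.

∂h/∂x = (412.58 − 412.84) / (390914 − 391184) = +0.0009630
∂h/∂y = (413.06 − 412.84) / (5604652 − 5604327) = +0.0006769
|∇h| = √(0.0009630² + 0.0006769²) = 0.001177
Seepage velocity v = K·i/n = 24.0 × 0.001177 / 0.27 = 0.1046 m/day.
t = 100 / 0.1046 = 956 days = 2.62 years.

2.6 years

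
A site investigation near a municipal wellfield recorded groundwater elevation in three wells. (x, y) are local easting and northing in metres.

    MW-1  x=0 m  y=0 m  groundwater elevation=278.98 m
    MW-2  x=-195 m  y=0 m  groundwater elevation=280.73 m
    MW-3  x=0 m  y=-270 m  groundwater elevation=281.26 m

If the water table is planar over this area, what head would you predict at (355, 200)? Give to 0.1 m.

∂h/∂x = (280.73 − 278.98) / (-195 − 0) = -0.008974
∂h/∂y = (281.26 − 278.98) / (-270 − 0) = -0.008444
h(355, 200) = 278.98 + (-0.008974)·(355) + (-0.008444)·(200) = 278.98 -3.186 -1.689 = 274.105 m.

274.1 m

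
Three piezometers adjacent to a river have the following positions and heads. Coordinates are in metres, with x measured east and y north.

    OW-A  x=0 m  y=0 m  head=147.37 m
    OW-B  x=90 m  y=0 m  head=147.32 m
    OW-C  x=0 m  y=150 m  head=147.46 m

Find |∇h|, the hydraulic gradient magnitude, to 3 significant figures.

0.000818

∂h/∂x = (147.32 − 147.37) / (90 − 0) = -0.0005556
∂h/∂y = (147.46 − 147.37) / (150 − 0) = +0.0006000
|∇h| = √(-0.0005556² + 0.0006000²) = 0.0008177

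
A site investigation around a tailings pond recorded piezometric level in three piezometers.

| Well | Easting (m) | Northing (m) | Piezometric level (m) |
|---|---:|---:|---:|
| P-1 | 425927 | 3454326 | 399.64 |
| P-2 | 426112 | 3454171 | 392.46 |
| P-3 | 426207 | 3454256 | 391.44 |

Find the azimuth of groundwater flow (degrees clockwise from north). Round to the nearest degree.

123°

Differences from P-1: to P-2 (Δx, Δy, Δh) = (185, -155, -7.18); to P-3 = (280, -70, -8.20).
Determinant of the coordinate differences = 185·(-70) − 280·(-155) = 30450.
∂h/∂x = [(-7.18)·(-70) − (-8.20)·(-155)] / 30450 = -0.02523
∂h/∂y = [185·(-8.20) − 280·(-7.18)] / 30450 = +0.01620
Flow direction (−∇h) has components (+0.02523 E, -0.01620 N).
Azimuth = atan2(E, N) = atan2(+0.02523, -0.01620) = 122.7° ≈ 123°.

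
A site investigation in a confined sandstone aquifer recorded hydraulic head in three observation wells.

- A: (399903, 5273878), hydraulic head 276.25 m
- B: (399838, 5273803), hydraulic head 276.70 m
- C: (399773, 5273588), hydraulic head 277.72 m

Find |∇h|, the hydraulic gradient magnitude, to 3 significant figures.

Three-point gradient (reference A): Δ to B = (-65, -75, +0.45), Δ to C = (-130, -290, +1.47).
∂h/∂x = -0.002225, ∂h/∂y = -0.004071 (det = 9100).
|∇h| = √(-0.002225² + -0.004071²) = 0.004639

0.00464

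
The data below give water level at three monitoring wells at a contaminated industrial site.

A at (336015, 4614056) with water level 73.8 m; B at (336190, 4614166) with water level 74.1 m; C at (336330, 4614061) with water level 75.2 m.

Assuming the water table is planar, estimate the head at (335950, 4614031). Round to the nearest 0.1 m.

73.6 m

With h = a·x + b·y + c and A as origin, the differences give:
  175·a + 110·b = +0.3
  315·a + 5·b = +1.4
Eliminate b (×5 and ×110, subtract): -33775·a = -152.50 → a = ∂h/∂x = +0.004515
Back-substitute: b = ∂h/∂y = -0.004456.
h(335950, 4614031) = 73.8 + (+0.004515)·(-65) + (-0.004456)·(-25) = 73.8 -0.293 +0.111 = 73.618 m.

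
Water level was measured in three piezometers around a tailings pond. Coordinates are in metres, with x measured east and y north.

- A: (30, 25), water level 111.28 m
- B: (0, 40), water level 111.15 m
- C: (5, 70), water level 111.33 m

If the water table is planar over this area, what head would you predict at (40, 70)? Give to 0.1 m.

111.6 m

Differences from A: to B (Δx, Δy, Δh) = (-30, 15, -0.13); to C = (-25, 45, +0.05).
Determinant of the coordinate differences = (-30)·45 − (-25)·15 = -975.
∂h/∂x = [(-0.13)·45 − (+0.05)·15] / -975 = +0.006769
∂h/∂y = [(-30)·(+0.05) − (-25)·(-0.13)] / -975 = +0.004872
h(40, 70) = 111.28 + (+0.006769)·(10) + (+0.004872)·(45) = 111.28 +0.068 +0.219 = 111.567 m.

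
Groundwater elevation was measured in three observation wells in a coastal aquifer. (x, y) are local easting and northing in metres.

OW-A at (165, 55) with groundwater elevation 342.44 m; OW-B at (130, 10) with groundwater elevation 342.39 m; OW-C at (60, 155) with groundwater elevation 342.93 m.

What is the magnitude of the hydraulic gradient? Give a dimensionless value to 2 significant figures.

0.0034

Taking OW-A as reference: OW-B−OW-A = (-35, -45, -0.05); OW-C−OW-A = (-105, 100, +0.49).
Determinant of the coordinate differences = (-35)·100 − (-105)·(-45) = -8225.
∂h/∂x = [(-0.05)·100 − (+0.49)·(-45)] / -8225 = -0.002073
∂h/∂y = [(-35)·(+0.49) − (-105)·(-0.05)] / -8225 = +0.002723
|∇h| = √(-0.002073² + 0.002723²) = 0.003422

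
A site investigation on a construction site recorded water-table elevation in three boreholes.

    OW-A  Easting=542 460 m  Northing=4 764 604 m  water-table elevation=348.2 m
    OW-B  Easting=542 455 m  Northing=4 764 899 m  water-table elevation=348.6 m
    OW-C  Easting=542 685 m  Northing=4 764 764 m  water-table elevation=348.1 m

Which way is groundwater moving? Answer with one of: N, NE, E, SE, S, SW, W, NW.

Three-point gradient (reference OW-A): Δ to OW-B = (-5, 295, +0.4), Δ to OW-C = (225, 160, -0.1).
∂h/∂x = -0.001392, ∂h/∂y = +0.001332 (det = -67175).
Flow = −∇h = (+0.001392 east, -0.001332 north), which points southeast.

SE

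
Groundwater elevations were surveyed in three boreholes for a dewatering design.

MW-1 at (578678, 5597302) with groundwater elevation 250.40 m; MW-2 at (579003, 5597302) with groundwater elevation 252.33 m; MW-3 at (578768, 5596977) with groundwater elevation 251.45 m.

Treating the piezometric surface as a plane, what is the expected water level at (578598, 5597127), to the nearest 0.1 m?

250.2 m

With h = a·x + b·y + c and MW-1 as origin, the differences give:
  325·a + 0·b = +1.93
  90·a + (-325)·b = +1.05
Eliminate b (×(-325) and ×0, subtract): -105625·a = -627.250 → a = ∂h/∂x = +0.005938
Back-substitute: b = ∂h/∂y = -0.001586.
h(578598, 5597127) = 250.40 + (+0.005938)·(-80) + (-0.001586)·(-175) = 250.40 -0.475 +0.278 = 250.203 m.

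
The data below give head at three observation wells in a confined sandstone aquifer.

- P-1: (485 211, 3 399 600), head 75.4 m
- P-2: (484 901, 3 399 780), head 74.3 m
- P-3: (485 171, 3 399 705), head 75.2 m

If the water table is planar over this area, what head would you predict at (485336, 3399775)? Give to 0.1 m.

75.7 m

Taking P-1 as reference: P-2−P-1 = (-310, 180, -1.1); P-3−P-1 = (-40, 105, -0.2).
Determinant of the coordinate differences = (-310)·105 − (-40)·180 = -25350.
∂h/∂x = [(-1.1)·105 − (-0.2)·180] / -25350 = +0.003136
∂h/∂y = [(-310)·(-0.2) − (-40)·(-1.1)] / -25350 = -0.0007101
h(485336, 3399775) = 75.4 + (+0.003136)·(125) + (-0.0007101)·(175) = 75.4 +0.392 -0.124 = 75.668 m.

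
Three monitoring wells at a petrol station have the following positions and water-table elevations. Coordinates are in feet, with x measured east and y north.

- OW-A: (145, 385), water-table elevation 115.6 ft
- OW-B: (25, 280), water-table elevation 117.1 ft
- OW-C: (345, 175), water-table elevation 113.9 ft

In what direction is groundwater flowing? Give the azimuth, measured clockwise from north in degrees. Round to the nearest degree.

079°

With h = a·x + b·y + c and OW-A as origin, the differences give:
  (-120)·a + (-105)·b = +1.5
  200·a + (-210)·b = -1.7
Eliminate b (×(-210) and ×(-105), subtract): 46200·a = -493.50 → a = ∂h/∂x = -0.01068
Back-substitute: b = ∂h/∂y = -0.002078.
Flow direction (−∇h) has components (+0.01068 E, +0.002078 N).
Azimuth = atan2(E, N) = atan2(+0.01068, +0.002078) = 79.0° ≈ 079°.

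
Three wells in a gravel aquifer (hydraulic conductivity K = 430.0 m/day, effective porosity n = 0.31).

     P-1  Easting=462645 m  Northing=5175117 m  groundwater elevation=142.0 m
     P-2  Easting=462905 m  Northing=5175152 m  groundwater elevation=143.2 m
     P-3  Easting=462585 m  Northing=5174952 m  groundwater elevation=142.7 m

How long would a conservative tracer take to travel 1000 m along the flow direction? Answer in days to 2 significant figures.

Taking P-1 as reference: P-2−P-1 = (260, 35, +1.2); P-3−P-1 = (-60, -165, +0.7).
Determinant of the coordinate differences = 260·(-165) − (-60)·35 = -40800.
∂h/∂x = [(+1.2)·(-165) − (+0.7)·35] / -40800 = +0.005453
∂h/∂y = [260·(+0.7) − (-60)·(+1.2)] / -40800 = -0.006225
|∇h| = √(0.005453² + -0.006225²) = 0.008276
Seepage velocity v = K·i/n = 430.0 × 0.008276 / 0.31 = 11.48 m/day.
t = 1000 / 11.48 = 87.11 days.

87 days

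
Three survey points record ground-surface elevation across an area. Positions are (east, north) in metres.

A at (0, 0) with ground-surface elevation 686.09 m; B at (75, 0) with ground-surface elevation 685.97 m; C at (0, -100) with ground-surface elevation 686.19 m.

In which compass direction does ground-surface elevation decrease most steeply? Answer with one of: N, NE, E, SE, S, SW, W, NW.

∂z/∂x = (685.97 − 686.09) / (75 − 0) = -0.001600
∂z/∂y = (686.19 − 686.09) / (-100 − 0) = -0.001000
Steepest decrease is along −∇f = (+0.001600 E, +0.001000 N) → northeast.

NE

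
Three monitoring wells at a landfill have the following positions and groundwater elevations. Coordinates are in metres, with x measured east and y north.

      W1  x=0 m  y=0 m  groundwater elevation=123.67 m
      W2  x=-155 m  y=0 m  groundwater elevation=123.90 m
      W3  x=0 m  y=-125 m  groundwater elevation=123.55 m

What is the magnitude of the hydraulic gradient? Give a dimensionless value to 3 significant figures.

∂h/∂x = (123.90 − 123.67) / (-155 − 0) = -0.001484
∂h/∂y = (123.55 − 123.67) / (-125 − 0) = +0.0009600
|∇h| = √(-0.001484² + 0.0009600²) = 0.001767

0.00177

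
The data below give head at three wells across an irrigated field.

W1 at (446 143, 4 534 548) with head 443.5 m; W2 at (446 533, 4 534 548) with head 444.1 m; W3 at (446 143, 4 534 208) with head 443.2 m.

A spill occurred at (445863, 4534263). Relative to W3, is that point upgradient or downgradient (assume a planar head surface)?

∂h/∂x = (444.1 − 443.5) / (446533 − 446143) = +0.001538
∂h/∂y = (443.2 − 443.5) / (4534208 − 4534548) = +0.0008824
Head at (445863, 4534263) = 443.5 + (+0.001538)·(-280) + (+0.0008824)·(-285) = 442.82 m.
That is lower than the 443.2 m at W3, so the point is downgradient.

downgradient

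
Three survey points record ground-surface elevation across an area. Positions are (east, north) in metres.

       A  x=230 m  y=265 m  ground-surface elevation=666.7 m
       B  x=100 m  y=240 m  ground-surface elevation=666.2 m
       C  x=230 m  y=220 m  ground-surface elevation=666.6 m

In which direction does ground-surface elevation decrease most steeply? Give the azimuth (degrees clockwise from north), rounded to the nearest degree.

237°

Taking A as reference: B−A = (-130, -25, -0.5); C−A = (0, -45, -0.1).
Solve a·Δx + b·Δy = Δz: det = (-130)·(-45) − 0·(-25) = 5850.
∂z/∂x = [(-0.5)·(-45) − (-0.1)·(-25)] / 5850 = +0.003419
∂z/∂y = [(-130)·(-0.1) − 0·(-0.5)] / 5850 = +0.002222
Steepest decrease is along −∇f: components (-0.003419 E, -0.002222 N).
Azimuth = atan2(-0.003419, -0.002222) = 237.0° ≈ 237°.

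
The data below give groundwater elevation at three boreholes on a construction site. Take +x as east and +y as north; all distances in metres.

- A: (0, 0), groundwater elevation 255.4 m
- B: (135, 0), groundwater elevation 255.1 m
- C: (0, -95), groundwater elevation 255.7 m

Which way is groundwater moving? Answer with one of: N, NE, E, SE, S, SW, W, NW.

NE

∂h/∂x = (255.1 − 255.4) / (135 − 0) = -0.002222
∂h/∂y = (255.7 − 255.4) / (-95 − 0) = -0.003158
Flow = −∇h = (+0.002222 east, +0.003158 north), which points northeast.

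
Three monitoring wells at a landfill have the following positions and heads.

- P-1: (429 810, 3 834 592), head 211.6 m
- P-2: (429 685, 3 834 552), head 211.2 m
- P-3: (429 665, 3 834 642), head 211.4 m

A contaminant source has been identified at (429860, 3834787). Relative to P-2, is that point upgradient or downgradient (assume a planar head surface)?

With h = a·x + b·y + c and P-1 as origin, the differences give:
  (-125)·a + (-40)·b = -0.4
  (-145)·a + 50·b = -0.2
Eliminate b (×50 and ×(-40), subtract): -12050·a = -28.00 → a = ∂h/∂x = +0.002324
Back-substitute: b = ∂h/∂y = +0.002739.
Head at (429860, 3834787) = 211.6 + (+0.002324)·(50) + (+0.002739)·(195) = 212.25 m.
That is higher than the 211.2 m at P-2, so the point is upgradient.

upgradient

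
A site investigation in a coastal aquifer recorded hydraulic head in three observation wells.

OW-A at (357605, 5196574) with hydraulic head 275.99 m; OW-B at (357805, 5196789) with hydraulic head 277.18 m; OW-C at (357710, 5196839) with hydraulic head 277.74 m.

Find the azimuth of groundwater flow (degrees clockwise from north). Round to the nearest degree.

Taking OW-A as reference: OW-B−OW-A = (200, 215, +1.19); OW-C−OW-A = (105, 265, +1.75).
Solve a·Δx + b·Δy = Δh: det = 200·265 − 105·215 = 30425.
∂h/∂x = [(+1.19)·265 − (+1.75)·215] / 30425 = -0.002002
∂h/∂y = [200·(+1.75) − 105·(+1.19)] / 30425 = +0.007397
Flow direction (−∇h) has components (+0.002002 E, -0.007397 N).
Azimuth = atan2(E, N) = atan2(+0.002002, -0.007397) = 164.9° ≈ 165°.

165°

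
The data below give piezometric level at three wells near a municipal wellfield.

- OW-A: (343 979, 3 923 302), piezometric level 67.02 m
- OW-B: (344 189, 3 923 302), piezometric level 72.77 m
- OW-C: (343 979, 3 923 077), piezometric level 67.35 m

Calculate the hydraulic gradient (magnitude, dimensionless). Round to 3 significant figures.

0.0274

∂h/∂x = (72.77 − 67.02) / (344189 − 343979) = +0.02738
∂h/∂y = (67.35 − 67.02) / (3923077 − 3923302) = -0.001467
|∇h| = √(0.02738² + -0.001467²) = 0.02742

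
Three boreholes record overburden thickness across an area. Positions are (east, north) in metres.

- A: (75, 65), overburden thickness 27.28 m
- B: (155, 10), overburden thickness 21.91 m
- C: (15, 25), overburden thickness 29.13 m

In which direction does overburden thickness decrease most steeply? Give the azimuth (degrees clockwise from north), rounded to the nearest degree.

Differences from A: to B (Δx, Δy, Δh) = (80, -55, -5.37); to C = (-60, -40, +1.85).
Solve a·Δx + b·Δy = Δd: det = 80·(-40) − (-60)·(-55) = -6500.
∂d/∂x = [(-5.37)·(-40) − (+1.85)·(-55)] / -6500 = -0.04870
∂d/∂y = [80·(+1.85) − (-60)·(-5.37)] / -6500 = +0.02680
Steepest decrease is along −∇f: components (+0.04870 E, -0.02680 N).
Azimuth = atan2(+0.04870, -0.02680) = 118.8° ≈ 119°.

119°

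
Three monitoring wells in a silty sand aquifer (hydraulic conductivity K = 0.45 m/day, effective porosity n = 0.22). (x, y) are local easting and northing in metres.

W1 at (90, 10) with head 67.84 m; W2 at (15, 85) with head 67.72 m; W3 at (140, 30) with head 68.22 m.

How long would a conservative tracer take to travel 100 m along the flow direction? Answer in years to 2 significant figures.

18 years

Three-point gradient (reference W1): Δ to W2 = (-75, 75, -0.12), Δ to W3 = (50, 20, +0.38).
∂h/∂x = +0.005886, ∂h/∂y = +0.004286 (det = -5250).
|∇h| = √(0.005886² + 0.004286²) = 0.007281
Seepage velocity v = K·i/n = 0.45 × 0.007281 / 0.22 = 0.01489 m/day.
t = 100 / 0.01489 = 6716 days = 18.4 years.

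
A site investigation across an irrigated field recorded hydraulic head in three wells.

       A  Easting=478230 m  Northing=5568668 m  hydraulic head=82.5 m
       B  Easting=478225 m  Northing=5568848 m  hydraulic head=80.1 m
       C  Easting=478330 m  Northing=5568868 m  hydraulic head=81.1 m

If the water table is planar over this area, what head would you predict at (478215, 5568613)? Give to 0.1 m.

83.0 m

With h = a·x + b·y + c and A as origin, the differences give:
  (-5)·a + 180·b = -2.4
  100·a + 200·b = -1.4
Eliminate b (×200 and ×180, subtract): -19000·a = -228.00 → a = ∂h/∂x = +0.01200
Back-substitute: b = ∂h/∂y = -0.01300.
h(478215, 5568613) = 82.5 + (+0.01200)·(-15) + (-0.01300)·(-55) = 82.5 -0.180 +0.715 = 83.035 m.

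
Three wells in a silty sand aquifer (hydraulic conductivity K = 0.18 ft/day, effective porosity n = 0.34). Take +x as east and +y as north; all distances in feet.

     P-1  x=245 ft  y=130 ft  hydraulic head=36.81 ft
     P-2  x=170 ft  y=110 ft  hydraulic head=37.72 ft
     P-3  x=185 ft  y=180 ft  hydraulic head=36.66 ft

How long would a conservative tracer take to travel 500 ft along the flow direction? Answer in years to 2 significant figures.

Three-point gradient (reference P-1): Δ to P-2 = (-75, -20, +0.91), Δ to P-3 = (-60, 50, -0.15).
∂h/∂x = -0.008586, ∂h/∂y = -0.01330 (det = -4950).
|∇h| = √(-0.008586² + -0.01330²) = 0.01583
Seepage velocity v = K·i/n = 0.18 × 0.01583 / 0.34 = 0.008381 ft/day.
t = 500 / 0.008381 = 5.966e+04 days = 163 years.

160 years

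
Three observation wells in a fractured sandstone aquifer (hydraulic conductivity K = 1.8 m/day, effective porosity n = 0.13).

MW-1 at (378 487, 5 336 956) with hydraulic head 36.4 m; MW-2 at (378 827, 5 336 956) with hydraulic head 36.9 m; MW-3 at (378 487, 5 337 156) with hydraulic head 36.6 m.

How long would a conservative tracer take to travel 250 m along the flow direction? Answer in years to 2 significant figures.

∂h/∂x = (36.9 − 36.4) / (378827 − 378487) = +0.001471
∂h/∂y = (36.6 − 36.4) / (5337156 − 5336956) = +0.001000
|∇h| = √(0.001471² + 0.001000²) = 0.001779
Seepage velocity v = K·i/n = 1.8 × 0.001779 / 0.13 = 0.02463 m/day.
t = 250 / 0.02463 = 1.015e+04 days = 27.8 years.

28 years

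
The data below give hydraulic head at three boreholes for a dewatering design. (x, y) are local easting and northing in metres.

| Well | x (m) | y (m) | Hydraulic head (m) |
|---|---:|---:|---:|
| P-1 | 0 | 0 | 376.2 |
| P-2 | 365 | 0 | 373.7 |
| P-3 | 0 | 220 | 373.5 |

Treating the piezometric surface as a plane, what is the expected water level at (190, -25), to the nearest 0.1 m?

375.2 m

∂h/∂x = (373.7 − 376.2) / (365 − 0) = -0.006849
∂h/∂y = (373.5 − 376.2) / (220 − 0) = -0.01227
h(190, -25) = 376.2 + (-0.006849)·(190) + (-0.01227)·(-25) = 376.2 -1.301 +0.307 = 375.205 m.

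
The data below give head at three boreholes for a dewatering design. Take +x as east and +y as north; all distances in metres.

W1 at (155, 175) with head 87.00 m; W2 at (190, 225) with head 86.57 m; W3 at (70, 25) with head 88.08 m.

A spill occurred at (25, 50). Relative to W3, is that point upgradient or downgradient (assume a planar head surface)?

Three-point gradient (reference W1): Δ to W2 = (35, 50, -0.43), Δ to W3 = (-85, -150, +1.08).
∂h/∂x = -0.01050, ∂h/∂y = -0.001250 (det = -1000).
Head at (25, 50) = 87.00 + (-0.01050)·(-130) + (-0.001250)·(-125) = 88.52 m.
That is higher than the 88.08 m at W3, so the point is upgradient.

upgradient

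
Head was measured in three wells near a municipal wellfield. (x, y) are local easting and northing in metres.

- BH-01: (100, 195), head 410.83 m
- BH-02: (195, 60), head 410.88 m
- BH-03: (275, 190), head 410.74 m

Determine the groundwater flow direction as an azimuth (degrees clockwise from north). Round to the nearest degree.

With h = a·x + b·y + c and BH-01 as origin, the differences give:
  95·a + (-135)·b = +0.05
  175·a + (-5)·b = -0.09
Eliminate b (×(-5) and ×(-135), subtract): 23150·a = -12.400 → a = ∂h/∂x = -0.0005356
Back-substitute: b = ∂h/∂y = -0.0007473.
Flow direction (−∇h) has components (+0.0005356 E, +0.0007473 N).
Azimuth = atan2(E, N) = atan2(+0.0005356, +0.0007473) = 35.6° ≈ 036°.

036°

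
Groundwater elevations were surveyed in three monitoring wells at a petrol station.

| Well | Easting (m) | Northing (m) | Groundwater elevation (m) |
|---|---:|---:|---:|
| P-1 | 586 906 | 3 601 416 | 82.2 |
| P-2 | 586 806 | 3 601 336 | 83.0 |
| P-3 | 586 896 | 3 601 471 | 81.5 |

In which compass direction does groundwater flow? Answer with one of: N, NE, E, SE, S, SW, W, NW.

Differences from P-1: to P-2 (Δx, Δy, Δh) = (-100, -80, +0.8); to P-3 = (-10, 55, -0.7).
Solve a·Δx + b·Δy = Δh: det = (-100)·55 − (-10)·(-80) = -6300.
∂h/∂x = [(+0.8)·55 − (-0.7)·(-80)] / -6300 = +0.001905
∂h/∂y = [(-100)·(-0.7) − (-10)·(+0.8)] / -6300 = -0.01238
Flow = −∇h = (-0.001905 east, +0.01238 north), which points north.

N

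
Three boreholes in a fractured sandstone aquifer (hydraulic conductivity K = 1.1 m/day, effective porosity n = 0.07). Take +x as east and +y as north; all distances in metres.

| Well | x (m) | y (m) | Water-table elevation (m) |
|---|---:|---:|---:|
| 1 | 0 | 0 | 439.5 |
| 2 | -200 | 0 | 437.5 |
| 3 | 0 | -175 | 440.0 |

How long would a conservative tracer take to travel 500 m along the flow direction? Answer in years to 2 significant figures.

∂h/∂x = (437.5 − 439.5) / (-200 − 0) = +0.01000
∂h/∂y = (440.0 − 439.5) / (-175 − 0) = -0.002857
|∇h| = √(0.01000² + -0.002857²) = 0.0104
Seepage velocity v = K·i/n = 1.1 × 0.0104 / 0.07 = 0.1634 m/day.
t = 500 / 0.1634 = 3060 days = 8.38 years.

8.4 years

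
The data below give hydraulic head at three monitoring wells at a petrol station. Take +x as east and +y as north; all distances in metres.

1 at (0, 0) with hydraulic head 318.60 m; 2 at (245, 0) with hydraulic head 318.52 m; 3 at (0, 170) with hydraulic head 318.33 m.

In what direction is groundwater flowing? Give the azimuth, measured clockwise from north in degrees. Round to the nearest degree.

∂h/∂x = (318.52 − 318.60) / (245 − 0) = -0.0003265
∂h/∂y = (318.33 − 318.60) / (170 − 0) = -0.001588
Flow direction (−∇h) has components (+0.0003265 E, +0.001588 N).
Azimuth = atan2(E, N) = atan2(+0.0003265, +0.001588) = 11.6° ≈ 012°.

012°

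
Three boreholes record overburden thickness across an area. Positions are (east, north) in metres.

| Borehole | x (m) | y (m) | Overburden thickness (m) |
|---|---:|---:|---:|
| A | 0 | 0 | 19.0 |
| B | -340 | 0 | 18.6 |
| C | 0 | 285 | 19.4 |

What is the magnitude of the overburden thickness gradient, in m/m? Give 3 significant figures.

0.00183 m/m

∂d/∂x = (18.6 − 19.0) / (-340 − 0) = +0.001176
∂d/∂y = (19.4 − 19.0) / (285 − 0) = +0.001404
|∇f| = √(0.001176² + 0.001404²) = 0.001831 m/m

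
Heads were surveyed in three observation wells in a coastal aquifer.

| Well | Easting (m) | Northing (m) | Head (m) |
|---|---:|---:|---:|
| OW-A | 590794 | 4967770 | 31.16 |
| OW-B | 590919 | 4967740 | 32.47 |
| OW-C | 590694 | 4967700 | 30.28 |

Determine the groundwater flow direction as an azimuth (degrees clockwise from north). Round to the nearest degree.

280°

Differences from OW-A: to OW-B (Δx, Δy, Δh) = (125, -30, +1.31); to OW-C = (-100, -70, -0.88).
Determinant of the coordinate differences = 125·(-70) − (-100)·(-30) = -11750.
∂h/∂x = [(+1.31)·(-70) − (-0.88)·(-30)] / -11750 = +0.01005
∂h/∂y = [125·(-0.88) − (-100)·(+1.31)] / -11750 = -0.001787
Flow direction (−∇h) has components (-0.01005 E, +0.001787 N).
Azimuth = atan2(E, N) = atan2(-0.01005, +0.001787) = 280.1° ≈ 280°.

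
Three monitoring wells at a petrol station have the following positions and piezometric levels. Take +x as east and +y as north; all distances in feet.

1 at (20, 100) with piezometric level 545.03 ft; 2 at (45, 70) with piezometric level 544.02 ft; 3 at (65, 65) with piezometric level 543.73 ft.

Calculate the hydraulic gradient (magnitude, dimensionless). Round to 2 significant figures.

With h = a·x + b·y + c and 1 as origin, the differences give:
  25·a + (-30)·b = -1.01
  45·a + (-35)·b = -1.30
Eliminate b (×(-35) and ×(-30), subtract): 475·a = -3.650 → a = ∂h/∂x = -0.007684
Back-substitute: b = ∂h/∂y = +0.02726.
|∇h| = √(-0.007684² + 0.02726²) = 0.02832

0.028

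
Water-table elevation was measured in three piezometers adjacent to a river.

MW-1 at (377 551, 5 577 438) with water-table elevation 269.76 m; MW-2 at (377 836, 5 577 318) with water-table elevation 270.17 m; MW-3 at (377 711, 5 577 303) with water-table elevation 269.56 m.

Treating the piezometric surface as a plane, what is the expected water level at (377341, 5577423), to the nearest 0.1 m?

Three-point gradient (reference MW-1): Δ to MW-2 = (285, -120, +0.41), Δ to MW-3 = (160, -135, -0.20).
∂h/∂x = +0.004117, ∂h/∂y = +0.006361 (det = -19275).
h(377341, 5577423) = 269.76 + (+0.004117)·(-210) + (+0.006361)·(-15) = 269.76 -0.865 -0.095 = 268.800 m.

268.8 m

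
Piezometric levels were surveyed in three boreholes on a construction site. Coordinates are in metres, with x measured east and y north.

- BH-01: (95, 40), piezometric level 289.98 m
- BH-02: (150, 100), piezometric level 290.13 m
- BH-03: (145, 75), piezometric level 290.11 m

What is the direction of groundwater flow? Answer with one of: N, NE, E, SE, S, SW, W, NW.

W

Differences from BH-01: to BH-02 (Δx, Δy, Δh) = (55, 60, +0.15); to BH-03 = (50, 35, +0.13).
Solve a·Δx + b·Δy = Δh: det = 55·35 − 50·60 = -1075.
∂h/∂x = [(+0.15)·35 − (+0.13)·60] / -1075 = +0.002372
∂h/∂y = [55·(+0.13) − 50·(+0.15)] / -1075 = +0.0003256
Flow = −∇h = (-0.002372 east, -0.0003256 north), which points west.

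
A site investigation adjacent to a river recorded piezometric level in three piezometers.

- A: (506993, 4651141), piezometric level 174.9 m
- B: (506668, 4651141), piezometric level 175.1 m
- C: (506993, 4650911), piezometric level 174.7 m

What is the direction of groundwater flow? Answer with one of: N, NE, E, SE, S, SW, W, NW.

∂h/∂x = (175.1 − 174.9) / (506668 − 506993) = -0.0006154
∂h/∂y = (174.7 − 174.9) / (4650911 − 4651141) = +0.0008696
Flow = −∇h = (+0.0006154 east, -0.0008696 north), which points southeast.

SE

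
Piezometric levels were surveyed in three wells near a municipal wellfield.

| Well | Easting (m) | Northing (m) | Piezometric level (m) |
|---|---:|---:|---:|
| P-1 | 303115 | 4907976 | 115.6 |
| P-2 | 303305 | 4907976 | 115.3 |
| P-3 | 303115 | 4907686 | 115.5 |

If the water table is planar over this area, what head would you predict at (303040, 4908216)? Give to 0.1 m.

115.8 m

∂h/∂x = (115.3 − 115.6) / (303305 − 303115) = -0.001579
∂h/∂y = (115.5 − 115.6) / (4907686 − 4907976) = +0.0003448
h(303040, 4908216) = 115.6 + (-0.001579)·(-75) + (+0.0003448)·(240) = 115.6 +0.118 +0.083 = 115.801 m.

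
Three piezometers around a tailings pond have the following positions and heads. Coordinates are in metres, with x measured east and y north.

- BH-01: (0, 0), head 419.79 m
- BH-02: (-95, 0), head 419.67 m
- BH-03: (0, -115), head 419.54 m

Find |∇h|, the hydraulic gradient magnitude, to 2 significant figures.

∂h/∂x = (419.67 − 419.79) / (-95 − 0) = +0.001263
∂h/∂y = (419.54 − 419.79) / (-115 − 0) = +0.002174
|∇h| = √(0.001263² + 0.002174²) = 0.002514

0.0025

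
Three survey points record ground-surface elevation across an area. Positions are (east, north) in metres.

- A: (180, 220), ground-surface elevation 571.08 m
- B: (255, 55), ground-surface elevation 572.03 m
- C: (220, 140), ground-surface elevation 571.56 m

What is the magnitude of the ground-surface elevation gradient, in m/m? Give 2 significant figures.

Taking A as reference: B−A = (75, -165, +0.95); C−A = (40, -80, +0.48).
Solve a·Δx + b·Δy = Δz: det = 75·(-80) − 40·(-165) = 600.
∂z/∂x = [(+0.95)·(-80) − (+0.48)·(-165)] / 600 = +0.005333
∂z/∂y = [75·(+0.48) − 40·(+0.95)] / 600 = -0.003333
|∇f| = √(0.005333² + -0.003333²) = 0.006289 m/m

0.0063 m/m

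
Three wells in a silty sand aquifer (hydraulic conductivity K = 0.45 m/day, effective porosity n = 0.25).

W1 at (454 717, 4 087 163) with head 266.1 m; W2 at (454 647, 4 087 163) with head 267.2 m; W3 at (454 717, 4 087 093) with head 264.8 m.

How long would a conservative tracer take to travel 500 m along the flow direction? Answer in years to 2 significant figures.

31 years

∂h/∂x = (267.2 − 266.1) / (454647 − 454717) = -0.01571
∂h/∂y = (264.8 − 266.1) / (4087093 − 4087163) = +0.01857
|∇h| = √(-0.01571² + 0.01857²) = 0.02432
Seepage velocity v = K·i/n = 0.45 × 0.02432 / 0.25 = 0.04378 m/day.
t = 500 / 0.04378 = 1.142e+04 days = 31.3 years.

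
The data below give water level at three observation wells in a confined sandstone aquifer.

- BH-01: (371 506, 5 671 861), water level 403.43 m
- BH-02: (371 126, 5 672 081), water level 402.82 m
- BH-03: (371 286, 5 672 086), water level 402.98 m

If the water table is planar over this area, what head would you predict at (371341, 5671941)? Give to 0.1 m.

With h = a·x + b·y + c and BH-01 as origin, the differences give:
  (-380)·a + 220·b = -0.61
  (-220)·a + 225·b = -0.45
Eliminate b (×225 and ×220, subtract): -37100·a = -38.250 → a = ∂h/∂x = +0.001031
Back-substitute: b = ∂h/∂y = -0.0009919.
h(371341, 5671941) = 403.43 + (+0.001031)·(-165) + (-0.0009919)·(80) = 403.43 -0.170 -0.079 = 403.181 m.

403.2 m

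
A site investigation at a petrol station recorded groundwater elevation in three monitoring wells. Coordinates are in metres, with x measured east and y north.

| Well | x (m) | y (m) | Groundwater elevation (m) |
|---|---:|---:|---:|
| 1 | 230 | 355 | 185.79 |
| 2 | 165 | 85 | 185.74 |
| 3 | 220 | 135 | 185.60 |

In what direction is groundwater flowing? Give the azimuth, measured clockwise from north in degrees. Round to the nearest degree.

106°

With h = a·x + b·y + c and 1 as origin, the differences give:
  (-65)·a + (-270)·b = -0.05
  (-10)·a + (-220)·b = -0.19
Eliminate b (×(-220) and ×(-270), subtract): 11600·a = -40.300 → a = ∂h/∂x = -0.003474
Back-substitute: b = ∂h/∂y = +0.001022.
Flow direction (−∇h) has components (+0.003474 E, -0.001022 N).
Azimuth = atan2(E, N) = atan2(+0.003474, -0.001022) = 106.4° ≈ 106°.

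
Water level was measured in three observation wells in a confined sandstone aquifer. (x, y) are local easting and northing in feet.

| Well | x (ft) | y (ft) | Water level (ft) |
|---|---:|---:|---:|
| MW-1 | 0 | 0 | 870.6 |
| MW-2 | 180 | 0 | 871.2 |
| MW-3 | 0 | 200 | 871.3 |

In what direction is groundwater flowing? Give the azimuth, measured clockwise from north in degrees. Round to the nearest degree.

224°

∂h/∂x = (871.2 − 870.6) / (180 − 0) = +0.003333
∂h/∂y = (871.3 − 870.6) / (200 − 0) = +0.003500
Flow direction (−∇h) has components (-0.003333 E, -0.003500 N).
Azimuth = atan2(E, N) = atan2(-0.003333, -0.003500) = 223.6° ≈ 224°.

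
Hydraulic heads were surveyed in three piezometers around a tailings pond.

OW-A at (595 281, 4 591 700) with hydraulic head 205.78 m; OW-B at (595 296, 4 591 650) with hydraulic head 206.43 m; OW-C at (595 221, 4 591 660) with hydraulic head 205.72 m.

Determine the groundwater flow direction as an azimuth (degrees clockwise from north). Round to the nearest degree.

323°

Differences from OW-A: to OW-B (Δx, Δy, Δh) = (15, -50, +0.65); to OW-C = (-60, -40, -0.06).
Solve a·Δx + b·Δy = Δh: det = 15·(-40) − (-60)·(-50) = -3600.
∂h/∂x = [(+0.65)·(-40) − (-0.06)·(-50)] / -3600 = +0.008056
∂h/∂y = [15·(-0.06) − (-60)·(+0.65)] / -3600 = -0.01058
Flow direction (−∇h) has components (-0.008056 E, +0.01058 N).
Azimuth = atan2(E, N) = atan2(-0.008056, +0.01058) = 322.7° ≈ 323°.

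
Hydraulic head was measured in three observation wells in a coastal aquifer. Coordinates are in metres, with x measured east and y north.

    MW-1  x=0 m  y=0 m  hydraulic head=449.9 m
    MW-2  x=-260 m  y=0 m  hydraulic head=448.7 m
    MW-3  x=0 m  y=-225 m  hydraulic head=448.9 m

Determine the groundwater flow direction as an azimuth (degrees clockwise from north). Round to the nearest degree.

226°

∂h/∂x = (448.7 − 449.9) / (-260 − 0) = +0.004615
∂h/∂y = (448.9 − 449.9) / (-225 − 0) = +0.004444
Flow direction (−∇h) has components (-0.004615 E, -0.004444 N).
Azimuth = atan2(E, N) = atan2(-0.004615, -0.004444) = 226.1° ≈ 226°.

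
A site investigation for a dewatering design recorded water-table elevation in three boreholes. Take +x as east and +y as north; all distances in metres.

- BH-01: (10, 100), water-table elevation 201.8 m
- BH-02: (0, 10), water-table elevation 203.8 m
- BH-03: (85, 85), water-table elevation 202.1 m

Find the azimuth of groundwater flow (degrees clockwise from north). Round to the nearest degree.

Taking BH-01 as reference: BH-02−BH-01 = (-10, -90, +2.0); BH-03−BH-01 = (75, -15, +0.3).
Determinant of the coordinate differences = (-10)·(-15) − 75·(-90) = 6900.
∂h/∂x = [(+2.0)·(-15) − (+0.3)·(-90)] / 6900 = -0.0004348
∂h/∂y = [(-10)·(+0.3) − 75·(+2.0)] / 6900 = -0.02217
Flow direction (−∇h) has components (+0.0004348 E, +0.02217 N).
Azimuth = atan2(E, N) = atan2(+0.0004348, +0.02217) = 1.1° ≈ 001°.

001°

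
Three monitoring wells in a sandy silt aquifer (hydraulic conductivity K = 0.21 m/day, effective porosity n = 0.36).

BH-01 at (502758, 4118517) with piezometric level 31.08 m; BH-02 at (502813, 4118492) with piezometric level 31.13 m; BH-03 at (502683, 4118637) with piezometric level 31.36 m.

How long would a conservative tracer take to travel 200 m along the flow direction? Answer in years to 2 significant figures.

190 years

Taking BH-01 as reference: BH-02−BH-01 = (55, -25, +0.05); BH-03−BH-01 = (-75, 120, +0.28).
Determinant of the coordinate differences = 55·120 − (-75)·(-25) = 4725.
∂h/∂x = [(+0.05)·120 − (+0.28)·(-25)] / 4725 = +0.002751
∂h/∂y = [55·(+0.28) − (-75)·(+0.05)] / 4725 = +0.004053
|∇h| = √(0.002751² + 0.004053²) = 0.004898
Seepage velocity v = K·i/n = 0.21 × 0.004898 / 0.36 = 0.002857 m/day.
t = 200 / 0.002857 = 7e+04 days = 192 years.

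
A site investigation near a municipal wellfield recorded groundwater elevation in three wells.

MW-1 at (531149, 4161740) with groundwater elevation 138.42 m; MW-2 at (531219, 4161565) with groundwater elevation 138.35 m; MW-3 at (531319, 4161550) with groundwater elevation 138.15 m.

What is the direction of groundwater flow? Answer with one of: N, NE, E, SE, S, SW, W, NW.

E

Differences from MW-1: to MW-2 (Δx, Δy, Δh) = (70, -175, -0.07); to MW-3 = (170, -190, -0.27).
Solve a·Δx + b·Δy = Δh: det = 70·(-190) − 170·(-175) = 16450.
∂h/∂x = [(-0.07)·(-190) − (-0.27)·(-175)] / 16450 = -0.002064
∂h/∂y = [70·(-0.27) − 170·(-0.07)] / 16450 = -0.0004255
Flow = −∇h = (+0.002064 east, +0.0004255 north), which points east.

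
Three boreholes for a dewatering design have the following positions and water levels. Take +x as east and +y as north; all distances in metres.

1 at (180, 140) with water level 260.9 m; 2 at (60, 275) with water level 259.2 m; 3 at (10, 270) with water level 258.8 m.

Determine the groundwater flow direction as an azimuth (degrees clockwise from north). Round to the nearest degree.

301°

Three-point gradient (reference 1): Δ to 2 = (-120, 135, -1.7), Δ to 3 = (-170, 130, -2.1).
∂h/∂x = +0.008503, ∂h/∂y = -0.005034 (det = 7350).
Flow direction (−∇h) has components (-0.008503 E, +0.005034 N).
Azimuth = atan2(E, N) = atan2(-0.008503, +0.005034) = 300.6° ≈ 301°.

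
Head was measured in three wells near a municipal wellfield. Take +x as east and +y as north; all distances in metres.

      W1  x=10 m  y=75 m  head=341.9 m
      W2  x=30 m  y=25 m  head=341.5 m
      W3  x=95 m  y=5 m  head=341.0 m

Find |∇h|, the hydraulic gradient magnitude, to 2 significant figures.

0.0082

With h = a·x + b·y + c and W1 as origin, the differences give:
  20·a + (-50)·b = -0.4
  85·a + (-70)·b = -0.9
Eliminate b (×(-70) and ×(-50), subtract): 2850·a = -17.00 → a = ∂h/∂x = -0.005965
Back-substitute: b = ∂h/∂y = +0.005614.
|∇h| = √(-0.005965² + 0.005614²) = 0.008191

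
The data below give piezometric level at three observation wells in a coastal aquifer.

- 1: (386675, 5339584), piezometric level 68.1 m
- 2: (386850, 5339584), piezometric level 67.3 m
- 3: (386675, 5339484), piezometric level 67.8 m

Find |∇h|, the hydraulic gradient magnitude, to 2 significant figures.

0.0055

∂h/∂x = (67.3 − 68.1) / (386850 − 386675) = -0.004571
∂h/∂y = (67.8 − 68.1) / (5339484 − 5339584) = +0.003000
|∇h| = √(-0.004571² + 0.003000²) = 0.005468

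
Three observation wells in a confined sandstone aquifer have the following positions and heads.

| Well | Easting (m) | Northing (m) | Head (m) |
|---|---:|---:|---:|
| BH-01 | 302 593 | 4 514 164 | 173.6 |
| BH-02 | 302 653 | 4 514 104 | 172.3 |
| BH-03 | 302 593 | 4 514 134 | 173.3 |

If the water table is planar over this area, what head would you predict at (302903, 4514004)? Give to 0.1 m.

168.4 m

Taking BH-01 as reference: BH-02−BH-01 = (60, -60, -1.3); BH-03−BH-01 = (0, -30, -0.3).
Solve a·Δx + b·Δy = Δh: det = 60·(-30) − 0·(-60) = -1800.
∂h/∂x = [(-1.3)·(-30) − (-0.3)·(-60)] / -1800 = -0.01167
∂h/∂y = [60·(-0.3) − 0·(-1.3)] / -1800 = +0.010000
h(302903, 4514004) = 173.6 + (-0.01167)·(310) + (+0.010000)·(-160) = 173.6 -3.617 -1.600 = 168.383 m.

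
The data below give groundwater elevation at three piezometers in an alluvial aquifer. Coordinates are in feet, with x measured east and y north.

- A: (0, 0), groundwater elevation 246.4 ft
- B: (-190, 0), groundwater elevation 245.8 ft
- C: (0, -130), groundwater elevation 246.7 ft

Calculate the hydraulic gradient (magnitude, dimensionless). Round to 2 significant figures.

0.0039

∂h/∂x = (245.8 − 246.4) / (-190 − 0) = +0.003158
∂h/∂y = (246.7 − 246.4) / (-130 − 0) = -0.002308
|∇h| = √(0.003158² + -0.002308²) = 0.003911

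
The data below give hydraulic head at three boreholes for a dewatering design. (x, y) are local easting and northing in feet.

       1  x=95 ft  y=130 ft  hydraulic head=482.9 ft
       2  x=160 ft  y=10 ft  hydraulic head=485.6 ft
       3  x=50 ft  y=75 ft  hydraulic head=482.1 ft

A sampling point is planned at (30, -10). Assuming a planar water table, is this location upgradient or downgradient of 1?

downgradient

Taking 1 as reference: 2−1 = (65, -120, +2.7); 3−1 = (-45, -55, -0.8).
Determinant of the coordinate differences = 65·(-55) − (-45)·(-120) = -8975.
∂h/∂x = [(+2.7)·(-55) − (-0.8)·(-120)] / -8975 = +0.02724
∂h/∂y = [65·(-0.8) − (-45)·(+2.7)] / -8975 = -0.007744
Head at (30, -10) = 482.9 + (+0.02724)·(-65) + (-0.007744)·(-140) = 482.21 ft.
That is lower than the 482.9 ft at 1, so the point is downgradient.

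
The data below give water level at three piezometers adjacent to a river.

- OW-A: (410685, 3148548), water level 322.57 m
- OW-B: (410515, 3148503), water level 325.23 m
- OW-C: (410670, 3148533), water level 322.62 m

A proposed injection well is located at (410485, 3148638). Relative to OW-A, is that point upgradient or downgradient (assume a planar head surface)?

upgradient

With h = a·x + b·y + c and OW-A as origin, the differences give:
  (-170)·a + (-45)·b = +2.66
  (-15)·a + (-15)·b = +0.05
Eliminate b (×(-15) and ×(-45), subtract): 1875·a = -37.650 → a = ∂h/∂x = -0.02008
Back-substitute: b = ∂h/∂y = +0.01675.
Head at (410485, 3148638) = 322.57 + (-0.02008)·(-200) + (+0.01675)·(90) = 328.09 m.
That is higher than the 322.57 m at OW-A, so the point is upgradient.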